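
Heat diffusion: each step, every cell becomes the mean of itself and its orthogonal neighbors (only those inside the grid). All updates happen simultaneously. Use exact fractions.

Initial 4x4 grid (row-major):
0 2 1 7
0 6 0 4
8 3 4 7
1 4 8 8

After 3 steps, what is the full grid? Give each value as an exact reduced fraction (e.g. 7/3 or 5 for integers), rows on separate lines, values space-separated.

Answer: 4597/2160 18307/7200 7097/2400 131/36
5233/1800 17371/6000 1859/500 10127/2400
6209/1800 12319/3000 27559/6000 38149/7200
905/216 16063/3600 19487/3600 12649/2160

Derivation:
After step 1:
  2/3 9/4 5/2 4
  7/2 11/5 3 9/2
  3 5 22/5 23/4
  13/3 4 6 23/3
After step 2:
  77/36 457/240 47/16 11/3
  281/120 319/100 83/25 69/16
  95/24 93/25 483/100 1339/240
  34/9 29/6 331/60 233/36
After step 3:
  4597/2160 18307/7200 7097/2400 131/36
  5233/1800 17371/6000 1859/500 10127/2400
  6209/1800 12319/3000 27559/6000 38149/7200
  905/216 16063/3600 19487/3600 12649/2160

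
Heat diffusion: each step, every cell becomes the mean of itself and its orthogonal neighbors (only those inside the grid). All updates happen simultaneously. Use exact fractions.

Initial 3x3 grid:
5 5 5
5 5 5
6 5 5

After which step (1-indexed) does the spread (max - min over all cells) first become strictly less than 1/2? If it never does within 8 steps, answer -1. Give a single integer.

Step 1: max=16/3, min=5, spread=1/3
  -> spread < 1/2 first at step 1
Step 2: max=95/18, min=5, spread=5/18
Step 3: max=1121/216, min=5, spread=41/216
Step 4: max=66931/12960, min=1811/360, spread=347/2592
Step 5: max=3994937/777600, min=18157/3600, spread=2921/31104
Step 6: max=239108539/46656000, min=2185483/432000, spread=24611/373248
Step 7: max=14315522033/2799360000, min=49256741/9720000, spread=207329/4478976
Step 8: max=857837952451/167961600000, min=2630801599/518400000, spread=1746635/53747712

Answer: 1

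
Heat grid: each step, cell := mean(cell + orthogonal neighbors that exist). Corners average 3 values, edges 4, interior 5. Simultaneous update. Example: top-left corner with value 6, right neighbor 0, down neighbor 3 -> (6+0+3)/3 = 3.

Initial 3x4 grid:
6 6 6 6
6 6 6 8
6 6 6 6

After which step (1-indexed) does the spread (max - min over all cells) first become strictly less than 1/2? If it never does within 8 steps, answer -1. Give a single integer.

Step 1: max=20/3, min=6, spread=2/3
Step 2: max=787/120, min=6, spread=67/120
Step 3: max=6917/1080, min=6, spread=437/1080
  -> spread < 1/2 first at step 3
Step 4: max=2749531/432000, min=3009/500, spread=29951/86400
Step 5: max=24543821/3888000, min=20408/3375, spread=206761/777600
Step 6: max=9787395571/1555200000, min=16365671/2700000, spread=14430763/62208000
Step 7: max=584979741689/93312000000, min=1313652727/216000000, spread=139854109/746496000
Step 8: max=35014791890251/5598720000000, min=118491228977/19440000000, spread=7114543559/44789760000

Answer: 3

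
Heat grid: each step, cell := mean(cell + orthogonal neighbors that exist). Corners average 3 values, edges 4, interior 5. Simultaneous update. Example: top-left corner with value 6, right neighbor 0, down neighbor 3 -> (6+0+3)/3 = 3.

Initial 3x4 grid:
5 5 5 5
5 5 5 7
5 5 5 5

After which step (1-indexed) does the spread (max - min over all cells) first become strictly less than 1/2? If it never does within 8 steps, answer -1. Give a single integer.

Step 1: max=17/3, min=5, spread=2/3
Step 2: max=667/120, min=5, spread=67/120
Step 3: max=5837/1080, min=5, spread=437/1080
  -> spread < 1/2 first at step 3
Step 4: max=2317531/432000, min=2509/500, spread=29951/86400
Step 5: max=20655821/3888000, min=17033/3375, spread=206761/777600
Step 6: max=8232195571/1555200000, min=13665671/2700000, spread=14430763/62208000
Step 7: max=491667741689/93312000000, min=1097652727/216000000, spread=139854109/746496000
Step 8: max=29416071890251/5598720000000, min=99051228977/19440000000, spread=7114543559/44789760000

Answer: 3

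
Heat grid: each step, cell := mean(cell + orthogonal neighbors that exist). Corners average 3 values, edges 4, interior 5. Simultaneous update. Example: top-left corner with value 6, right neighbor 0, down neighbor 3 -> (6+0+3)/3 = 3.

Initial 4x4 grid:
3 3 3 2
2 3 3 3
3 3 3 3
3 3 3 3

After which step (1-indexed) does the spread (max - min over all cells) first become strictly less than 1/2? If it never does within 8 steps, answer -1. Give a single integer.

Answer: 1

Derivation:
Step 1: max=3, min=8/3, spread=1/3
  -> spread < 1/2 first at step 1
Step 2: max=3, min=49/18, spread=5/18
Step 3: max=3, min=6013/2160, spread=467/2160
Step 4: max=857/288, min=182743/64800, spread=5041/32400
Step 5: max=1851/625, min=5489509/1944000, spread=1339207/9720000
Step 6: max=19115977/6480000, min=165532231/58320000, spread=3255781/29160000
Step 7: max=114259183/38880000, min=4976942533/1749600000, spread=82360351/874800000
Step 8: max=1139864191/388800000, min=149732510143/52488000000, spread=2074577821/26244000000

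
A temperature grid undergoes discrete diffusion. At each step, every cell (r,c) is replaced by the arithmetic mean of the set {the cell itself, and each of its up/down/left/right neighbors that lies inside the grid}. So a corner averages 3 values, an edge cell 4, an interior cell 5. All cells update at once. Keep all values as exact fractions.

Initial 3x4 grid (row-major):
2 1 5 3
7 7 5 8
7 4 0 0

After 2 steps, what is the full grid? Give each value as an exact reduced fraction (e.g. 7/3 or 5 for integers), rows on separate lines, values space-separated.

Answer: 77/18 923/240 211/48 77/18
1193/240 119/25 391/100 17/4
65/12 351/80 173/48 107/36

Derivation:
After step 1:
  10/3 15/4 7/2 16/3
  23/4 24/5 5 4
  6 9/2 9/4 8/3
After step 2:
  77/18 923/240 211/48 77/18
  1193/240 119/25 391/100 17/4
  65/12 351/80 173/48 107/36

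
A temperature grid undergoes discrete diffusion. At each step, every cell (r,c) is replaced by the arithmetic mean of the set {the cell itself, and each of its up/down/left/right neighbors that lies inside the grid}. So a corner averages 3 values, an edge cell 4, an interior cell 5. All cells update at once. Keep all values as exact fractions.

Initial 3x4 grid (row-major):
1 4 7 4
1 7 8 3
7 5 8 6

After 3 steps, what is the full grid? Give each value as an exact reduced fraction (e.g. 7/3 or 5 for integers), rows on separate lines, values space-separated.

Answer: 283/72 941/200 9409/1800 11671/2160
8039/1800 3781/750 34463/6000 81097/14400
1049/216 10169/1800 10759/1800 12871/2160

Derivation:
After step 1:
  2 19/4 23/4 14/3
  4 5 33/5 21/4
  13/3 27/4 27/4 17/3
After step 2:
  43/12 35/8 653/120 47/9
  23/6 271/50 587/100 1331/240
  181/36 137/24 773/120 53/9
After step 3:
  283/72 941/200 9409/1800 11671/2160
  8039/1800 3781/750 34463/6000 81097/14400
  1049/216 10169/1800 10759/1800 12871/2160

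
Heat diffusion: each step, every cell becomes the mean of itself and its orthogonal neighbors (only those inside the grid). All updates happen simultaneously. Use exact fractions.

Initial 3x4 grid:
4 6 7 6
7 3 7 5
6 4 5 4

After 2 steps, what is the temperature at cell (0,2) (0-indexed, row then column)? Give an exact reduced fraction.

Step 1: cell (0,2) = 13/2
Step 2: cell (0,2) = 229/40
Full grid after step 2:
  47/9 677/120 229/40 6
  163/30 253/50 139/25 647/120
  91/18 617/120 587/120 91/18

Answer: 229/40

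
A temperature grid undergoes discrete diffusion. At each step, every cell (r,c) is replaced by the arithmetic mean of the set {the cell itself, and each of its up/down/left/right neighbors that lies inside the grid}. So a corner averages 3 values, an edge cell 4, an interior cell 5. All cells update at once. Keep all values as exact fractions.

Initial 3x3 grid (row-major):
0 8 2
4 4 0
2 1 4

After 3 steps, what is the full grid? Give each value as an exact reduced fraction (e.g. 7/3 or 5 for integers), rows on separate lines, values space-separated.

Answer: 199/60 23279/7200 1691/540
21329/7200 17771/6000 6643/2400
5849/2160 12361/4800 5449/2160

Derivation:
After step 1:
  4 7/2 10/3
  5/2 17/5 5/2
  7/3 11/4 5/3
After step 2:
  10/3 427/120 28/9
  367/120 293/100 109/40
  91/36 203/80 83/36
After step 3:
  199/60 23279/7200 1691/540
  21329/7200 17771/6000 6643/2400
  5849/2160 12361/4800 5449/2160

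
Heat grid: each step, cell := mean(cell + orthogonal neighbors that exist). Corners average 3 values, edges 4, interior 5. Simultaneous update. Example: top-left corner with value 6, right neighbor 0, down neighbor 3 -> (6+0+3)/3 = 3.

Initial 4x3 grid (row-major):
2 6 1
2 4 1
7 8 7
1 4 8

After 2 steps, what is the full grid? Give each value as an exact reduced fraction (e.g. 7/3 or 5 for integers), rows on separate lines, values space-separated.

After step 1:
  10/3 13/4 8/3
  15/4 21/5 13/4
  9/2 6 6
  4 21/4 19/3
After step 2:
  31/9 269/80 55/18
  947/240 409/100 967/240
  73/16 519/100 259/48
  55/12 259/48 211/36

Answer: 31/9 269/80 55/18
947/240 409/100 967/240
73/16 519/100 259/48
55/12 259/48 211/36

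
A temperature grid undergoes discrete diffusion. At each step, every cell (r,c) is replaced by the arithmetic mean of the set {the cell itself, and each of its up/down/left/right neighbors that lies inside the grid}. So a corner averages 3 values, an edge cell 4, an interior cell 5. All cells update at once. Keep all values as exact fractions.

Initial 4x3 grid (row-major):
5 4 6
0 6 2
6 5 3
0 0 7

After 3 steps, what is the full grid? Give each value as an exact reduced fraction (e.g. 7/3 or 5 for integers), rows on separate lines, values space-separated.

Answer: 2743/720 20171/4800 991/240
4499/1200 7579/2000 4999/1200
3799/1200 10801/3000 13447/3600
107/36 11407/3600 761/216

Derivation:
After step 1:
  3 21/4 4
  17/4 17/5 17/4
  11/4 4 17/4
  2 3 10/3
After step 2:
  25/6 313/80 9/2
  67/20 423/100 159/40
  13/4 87/25 95/24
  31/12 37/12 127/36
After step 3:
  2743/720 20171/4800 991/240
  4499/1200 7579/2000 4999/1200
  3799/1200 10801/3000 13447/3600
  107/36 11407/3600 761/216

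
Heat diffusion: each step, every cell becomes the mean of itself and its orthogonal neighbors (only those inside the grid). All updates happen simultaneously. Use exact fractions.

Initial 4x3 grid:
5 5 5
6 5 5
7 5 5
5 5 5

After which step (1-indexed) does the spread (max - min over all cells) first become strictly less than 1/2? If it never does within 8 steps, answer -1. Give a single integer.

Step 1: max=23/4, min=5, spread=3/4
Step 2: max=677/120, min=5, spread=77/120
Step 3: max=19703/3600, min=911/180, spread=1483/3600
  -> spread < 1/2 first at step 3
Step 4: max=585581/108000, min=27643/5400, spread=10907/36000
Step 5: max=5217461/972000, min=556439/108000, spread=20951/97200
Step 6: max=519074039/97200000, min=50371909/9720000, spread=15354949/97200000
Step 7: max=2327129467/437400000, min=3033212431/583200000, spread=8355223/69984000
Step 8: max=278456606881/52488000000, min=20281404931/3888000000, spread=14904449/167961600

Answer: 3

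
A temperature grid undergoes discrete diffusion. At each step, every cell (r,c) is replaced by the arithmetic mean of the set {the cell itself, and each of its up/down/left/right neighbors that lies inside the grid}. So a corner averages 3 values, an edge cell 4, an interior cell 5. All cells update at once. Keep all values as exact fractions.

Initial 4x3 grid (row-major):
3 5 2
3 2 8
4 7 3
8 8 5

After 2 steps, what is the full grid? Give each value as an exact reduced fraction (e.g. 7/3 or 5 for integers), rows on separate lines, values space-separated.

After step 1:
  11/3 3 5
  3 5 15/4
  11/2 24/5 23/4
  20/3 7 16/3
After step 2:
  29/9 25/6 47/12
  103/24 391/100 39/8
  599/120 561/100 589/120
  115/18 119/20 217/36

Answer: 29/9 25/6 47/12
103/24 391/100 39/8
599/120 561/100 589/120
115/18 119/20 217/36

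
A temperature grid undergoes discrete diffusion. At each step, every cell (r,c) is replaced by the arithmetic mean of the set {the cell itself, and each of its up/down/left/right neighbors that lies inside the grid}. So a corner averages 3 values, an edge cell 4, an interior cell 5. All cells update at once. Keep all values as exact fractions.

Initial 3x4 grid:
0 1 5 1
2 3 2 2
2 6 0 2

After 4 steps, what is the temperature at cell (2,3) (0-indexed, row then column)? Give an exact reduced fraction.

Answer: 280219/129600

Derivation:
Step 1: cell (2,3) = 4/3
Step 2: cell (2,3) = 67/36
Step 3: cell (2,3) = 553/270
Step 4: cell (2,3) = 280219/129600
Full grid after step 4:
  91303/43200 78749/36000 239927/108000 284669/129600
  1974941/864000 830269/360000 272423/120000 623627/288000
  315559/129600 528119/216000 495479/216000 280219/129600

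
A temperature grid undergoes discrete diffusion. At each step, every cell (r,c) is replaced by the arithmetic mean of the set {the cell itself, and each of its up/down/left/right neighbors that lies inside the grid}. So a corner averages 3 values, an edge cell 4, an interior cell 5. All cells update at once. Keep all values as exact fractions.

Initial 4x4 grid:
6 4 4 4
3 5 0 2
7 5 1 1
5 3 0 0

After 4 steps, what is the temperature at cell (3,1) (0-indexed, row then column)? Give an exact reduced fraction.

Answer: 15407/4800

Derivation:
Step 1: cell (3,1) = 13/4
Step 2: cell (3,1) = 269/80
Step 3: cell (3,1) = 509/160
Step 4: cell (3,1) = 15407/4800
Full grid after step 4:
  6977/1620 815897/216000 679937/216000 85231/32400
  910607/216000 20803/5625 246097/90000 490937/216000
  19907/4800 100531/30000 106349/45000 367697/216000
  1685/432 15407/4800 448907/216000 4909/3240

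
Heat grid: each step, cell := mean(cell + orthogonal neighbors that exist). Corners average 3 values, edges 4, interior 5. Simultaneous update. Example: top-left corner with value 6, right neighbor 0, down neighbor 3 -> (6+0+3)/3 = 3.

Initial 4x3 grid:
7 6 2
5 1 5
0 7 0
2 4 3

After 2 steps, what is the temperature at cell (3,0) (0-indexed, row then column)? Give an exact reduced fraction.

Answer: 19/6

Derivation:
Step 1: cell (3,0) = 2
Step 2: cell (3,0) = 19/6
Full grid after step 2:
  53/12 287/60 31/9
  351/80 329/100 893/240
  223/80 369/100 629/240
  19/6 161/60 121/36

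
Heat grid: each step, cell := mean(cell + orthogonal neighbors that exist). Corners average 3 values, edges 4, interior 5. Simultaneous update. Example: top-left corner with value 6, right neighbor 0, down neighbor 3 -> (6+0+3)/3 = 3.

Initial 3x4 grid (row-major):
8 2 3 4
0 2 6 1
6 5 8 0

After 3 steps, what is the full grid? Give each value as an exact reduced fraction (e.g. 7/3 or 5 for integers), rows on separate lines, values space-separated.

Answer: 767/216 529/144 2467/720 1397/432
31/8 751/200 4451/1200 9583/2880
431/108 301/72 467/120 521/144

Derivation:
After step 1:
  10/3 15/4 15/4 8/3
  4 3 4 11/4
  11/3 21/4 19/4 3
After step 2:
  133/36 83/24 85/24 55/18
  7/2 4 73/20 149/48
  155/36 25/6 17/4 7/2
After step 3:
  767/216 529/144 2467/720 1397/432
  31/8 751/200 4451/1200 9583/2880
  431/108 301/72 467/120 521/144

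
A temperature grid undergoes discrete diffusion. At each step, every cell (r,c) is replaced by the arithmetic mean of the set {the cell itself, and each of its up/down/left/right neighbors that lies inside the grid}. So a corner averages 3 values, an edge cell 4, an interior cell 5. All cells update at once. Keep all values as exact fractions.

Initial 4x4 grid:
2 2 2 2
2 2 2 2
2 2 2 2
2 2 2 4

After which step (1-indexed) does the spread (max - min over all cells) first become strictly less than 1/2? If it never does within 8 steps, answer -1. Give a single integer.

Answer: 3

Derivation:
Step 1: max=8/3, min=2, spread=2/3
Step 2: max=23/9, min=2, spread=5/9
Step 3: max=257/108, min=2, spread=41/108
  -> spread < 1/2 first at step 3
Step 4: max=7523/3240, min=2, spread=1043/3240
Step 5: max=219953/97200, min=2, spread=25553/97200
Step 6: max=6503459/2916000, min=18079/9000, spread=645863/2916000
Step 7: max=192601691/87480000, min=120971/60000, spread=16225973/87480000
Step 8: max=5726277983/2624400000, min=54701/27000, spread=409340783/2624400000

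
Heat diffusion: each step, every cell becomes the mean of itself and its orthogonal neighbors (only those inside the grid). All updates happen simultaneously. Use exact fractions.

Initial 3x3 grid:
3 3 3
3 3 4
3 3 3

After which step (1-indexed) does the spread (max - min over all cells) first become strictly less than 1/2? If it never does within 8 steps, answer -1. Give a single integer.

Step 1: max=10/3, min=3, spread=1/3
  -> spread < 1/2 first at step 1
Step 2: max=787/240, min=3, spread=67/240
Step 3: max=6917/2160, min=607/200, spread=1807/10800
Step 4: max=2749963/864000, min=16561/5400, spread=33401/288000
Step 5: max=24557933/7776000, min=1663391/540000, spread=3025513/38880000
Step 6: max=9796126867/3110400000, min=89155949/28800000, spread=53531/995328
Step 7: max=585904925849/186624000000, min=24119116051/7776000000, spread=450953/11943936
Step 8: max=35101223560603/11197440000000, min=2900368610519/933120000000, spread=3799043/143327232

Answer: 1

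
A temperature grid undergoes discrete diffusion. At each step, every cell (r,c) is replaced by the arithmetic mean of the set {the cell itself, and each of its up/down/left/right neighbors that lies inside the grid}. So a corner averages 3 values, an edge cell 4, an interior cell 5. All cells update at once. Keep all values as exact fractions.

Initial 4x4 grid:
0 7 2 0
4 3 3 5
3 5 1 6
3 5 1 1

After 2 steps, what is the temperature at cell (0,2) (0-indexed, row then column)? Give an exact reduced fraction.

Step 1: cell (0,2) = 3
Step 2: cell (0,2) = 167/60
Full grid after step 2:
  55/18 211/60 167/60 53/18
  859/240 161/50 169/50 713/240
  799/240 73/20 293/100 757/240
  131/36 377/120 341/120 95/36

Answer: 167/60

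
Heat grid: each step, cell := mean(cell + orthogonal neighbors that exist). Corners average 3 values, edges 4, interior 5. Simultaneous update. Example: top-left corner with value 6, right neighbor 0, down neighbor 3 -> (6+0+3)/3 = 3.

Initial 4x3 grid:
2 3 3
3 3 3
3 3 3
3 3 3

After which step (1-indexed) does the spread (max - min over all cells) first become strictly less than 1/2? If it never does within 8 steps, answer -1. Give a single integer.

Step 1: max=3, min=8/3, spread=1/3
  -> spread < 1/2 first at step 1
Step 2: max=3, min=49/18, spread=5/18
Step 3: max=3, min=607/216, spread=41/216
Step 4: max=3, min=73543/25920, spread=4217/25920
Step 5: max=21521/7200, min=4456451/1555200, spread=38417/311040
Step 6: max=429403/144000, min=268735789/93312000, spread=1903471/18662400
Step 7: max=12844241/4320000, min=16195170911/5598720000, spread=18038617/223948800
Step 8: max=1153473241/388800000, min=974501417149/335923200000, spread=883978523/13436928000

Answer: 1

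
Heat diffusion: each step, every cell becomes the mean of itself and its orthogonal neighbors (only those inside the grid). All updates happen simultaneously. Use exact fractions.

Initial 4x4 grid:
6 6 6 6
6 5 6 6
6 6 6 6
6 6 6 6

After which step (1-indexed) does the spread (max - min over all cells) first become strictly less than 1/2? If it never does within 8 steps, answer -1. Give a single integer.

Answer: 1

Derivation:
Step 1: max=6, min=23/4, spread=1/4
  -> spread < 1/2 first at step 1
Step 2: max=6, min=289/50, spread=11/50
Step 3: max=6, min=14033/2400, spread=367/2400
Step 4: max=3587/600, min=63229/10800, spread=1337/10800
Step 5: max=107531/18000, min=1902331/324000, spread=33227/324000
Step 6: max=643951/108000, min=57105673/9720000, spread=849917/9720000
Step 7: max=9651467/1620000, min=1715885653/291600000, spread=21378407/291600000
Step 8: max=2892311657/486000000, min=51521537629/8748000000, spread=540072197/8748000000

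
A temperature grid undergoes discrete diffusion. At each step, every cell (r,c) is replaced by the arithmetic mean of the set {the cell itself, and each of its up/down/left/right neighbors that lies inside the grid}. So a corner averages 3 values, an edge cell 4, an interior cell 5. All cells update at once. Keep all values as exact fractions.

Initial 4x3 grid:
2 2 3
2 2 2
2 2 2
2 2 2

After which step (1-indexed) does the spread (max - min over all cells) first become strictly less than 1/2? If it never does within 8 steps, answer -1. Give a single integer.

Step 1: max=7/3, min=2, spread=1/3
  -> spread < 1/2 first at step 1
Step 2: max=41/18, min=2, spread=5/18
Step 3: max=473/216, min=2, spread=41/216
Step 4: max=56057/25920, min=2, spread=4217/25920
Step 5: max=3319549/1555200, min=14479/7200, spread=38417/311040
Step 6: max=197824211/93312000, min=290597/144000, spread=1903471/18662400
Step 7: max=11798429089/5598720000, min=8755759/4320000, spread=18038617/223948800
Step 8: max=705114582851/335923200000, min=790526759/388800000, spread=883978523/13436928000

Answer: 1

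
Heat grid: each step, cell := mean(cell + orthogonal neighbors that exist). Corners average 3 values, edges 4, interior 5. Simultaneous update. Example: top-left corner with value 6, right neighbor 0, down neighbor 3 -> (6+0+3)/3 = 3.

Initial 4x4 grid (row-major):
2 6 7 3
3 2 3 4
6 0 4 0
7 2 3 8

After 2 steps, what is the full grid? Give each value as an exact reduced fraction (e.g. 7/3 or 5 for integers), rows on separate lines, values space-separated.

Answer: 67/18 58/15 53/12 143/36
823/240 171/50 321/100 91/24
301/80 73/25 341/100 73/24
4 301/80 155/48 143/36

Derivation:
After step 1:
  11/3 17/4 19/4 14/3
  13/4 14/5 4 5/2
  4 14/5 2 4
  5 3 17/4 11/3
After step 2:
  67/18 58/15 53/12 143/36
  823/240 171/50 321/100 91/24
  301/80 73/25 341/100 73/24
  4 301/80 155/48 143/36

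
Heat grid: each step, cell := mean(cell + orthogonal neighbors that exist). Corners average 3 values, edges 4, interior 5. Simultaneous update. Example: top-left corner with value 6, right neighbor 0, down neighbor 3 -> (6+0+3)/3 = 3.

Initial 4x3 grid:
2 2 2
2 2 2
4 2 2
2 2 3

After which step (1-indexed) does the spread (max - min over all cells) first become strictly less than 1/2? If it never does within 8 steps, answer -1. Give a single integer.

Answer: 3

Derivation:
Step 1: max=8/3, min=2, spread=2/3
Step 2: max=151/60, min=2, spread=31/60
Step 3: max=5329/2160, min=97/48, spread=241/540
  -> spread < 1/2 first at step 3
Step 4: max=311363/129600, min=14951/7200, spread=8449/25920
Step 5: max=18486757/7776000, min=453977/216000, spread=428717/1555200
Step 6: max=1094626943/466560000, min=13817819/6480000, spread=3989759/18662400
Step 7: max=65145628837/27993600000, min=418211273/194400000, spread=196928221/1119744000
Step 8: max=3878860854383/1679616000000, min=12649533191/5832000000, spread=1886362363/13436928000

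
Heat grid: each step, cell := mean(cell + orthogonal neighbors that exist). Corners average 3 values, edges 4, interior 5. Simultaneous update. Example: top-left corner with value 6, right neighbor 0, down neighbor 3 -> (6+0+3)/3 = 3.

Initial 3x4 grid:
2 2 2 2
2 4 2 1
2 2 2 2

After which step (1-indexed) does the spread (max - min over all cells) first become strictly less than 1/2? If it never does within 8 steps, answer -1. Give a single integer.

Answer: 3

Derivation:
Step 1: max=5/2, min=5/3, spread=5/6
Step 2: max=121/50, min=65/36, spread=553/900
Step 3: max=5587/2400, min=27007/14400, spread=1303/2880
  -> spread < 1/2 first at step 3
Step 4: max=49367/21600, min=251837/129600, spread=8873/25920
Step 5: max=19614427/8640000, min=102301687/51840000, spread=123079/414720
Step 6: max=1162647593/518400000, min=6247717733/3110400000, spread=29126713/124416000
Step 7: max=69330726787/31104000000, min=378406092847/186624000000, spread=300626143/1492992000
Step 8: max=4127436723233/1866240000000, min=22922610885773/11197440000000, spread=14736075629/89579520000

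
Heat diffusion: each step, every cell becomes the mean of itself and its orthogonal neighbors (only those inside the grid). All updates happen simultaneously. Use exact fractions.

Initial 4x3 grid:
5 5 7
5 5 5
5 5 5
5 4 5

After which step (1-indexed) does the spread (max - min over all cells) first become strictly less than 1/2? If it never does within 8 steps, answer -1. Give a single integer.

Step 1: max=17/3, min=14/3, spread=1
Step 2: max=50/9, min=1133/240, spread=601/720
Step 3: max=581/108, min=10363/2160, spread=419/720
Step 4: max=343933/64800, min=626561/129600, spread=4087/8640
  -> spread < 1/2 first at step 4
Step 5: max=20394737/3888000, min=37834819/7776000, spread=65659/172800
Step 6: max=1214161303/233280000, min=2283819881/466560000, spread=1926703/6220800
Step 7: max=72396022277/13996800000, min=137749827979/27993600000, spread=93896221/373248000
Step 8: max=4323236349943/839808000000, min=8300969601761/1679616000000, spread=61422773/298598400

Answer: 4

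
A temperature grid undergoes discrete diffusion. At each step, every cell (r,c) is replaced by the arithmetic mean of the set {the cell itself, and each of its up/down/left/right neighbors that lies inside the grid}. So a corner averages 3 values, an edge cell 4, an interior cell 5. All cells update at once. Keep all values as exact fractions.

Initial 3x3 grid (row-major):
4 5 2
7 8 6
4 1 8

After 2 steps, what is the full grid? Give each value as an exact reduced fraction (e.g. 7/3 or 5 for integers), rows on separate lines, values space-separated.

After step 1:
  16/3 19/4 13/3
  23/4 27/5 6
  4 21/4 5
After step 2:
  95/18 1189/240 181/36
  1229/240 543/100 311/60
  5 393/80 65/12

Answer: 95/18 1189/240 181/36
1229/240 543/100 311/60
5 393/80 65/12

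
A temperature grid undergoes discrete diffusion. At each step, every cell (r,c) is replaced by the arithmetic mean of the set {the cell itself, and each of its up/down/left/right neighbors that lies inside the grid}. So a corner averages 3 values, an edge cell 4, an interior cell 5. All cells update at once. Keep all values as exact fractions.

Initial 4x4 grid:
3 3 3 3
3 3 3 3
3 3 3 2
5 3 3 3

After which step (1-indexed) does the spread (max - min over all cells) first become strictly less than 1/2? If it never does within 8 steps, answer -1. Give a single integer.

Answer: 4

Derivation:
Step 1: max=11/3, min=8/3, spread=1
Step 2: max=32/9, min=329/120, spread=293/360
Step 3: max=365/108, min=10199/3600, spread=5903/10800
Step 4: max=53527/16200, min=310037/108000, spread=140429/324000
  -> spread < 1/2 first at step 4
Step 5: max=1574389/486000, min=9415133/3240000, spread=3242381/9720000
Step 6: max=11653411/3645000, min=18945389/6480000, spread=637843/2332800
Step 7: max=11070491/3499200, min=34274591/11664000, spread=7881137/34992000
Step 8: max=20593377851/6561000000, min=25800545243/8748000000, spread=198875027/1049760000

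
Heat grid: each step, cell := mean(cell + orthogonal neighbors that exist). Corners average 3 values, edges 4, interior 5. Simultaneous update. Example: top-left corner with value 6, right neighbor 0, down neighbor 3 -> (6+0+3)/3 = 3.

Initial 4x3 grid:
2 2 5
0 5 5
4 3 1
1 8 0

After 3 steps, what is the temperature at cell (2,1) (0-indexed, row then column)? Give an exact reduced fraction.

Answer: 5009/1500

Derivation:
Step 1: cell (2,1) = 21/5
Step 2: cell (2,1) = 289/100
Step 3: cell (2,1) = 5009/1500
Full grid after step 3:
  1117/432 23057/7200 485/144
  20897/7200 8953/3000 8399/2400
  20867/7200 5009/1500 2463/800
  7247/2160 5573/1800 2339/720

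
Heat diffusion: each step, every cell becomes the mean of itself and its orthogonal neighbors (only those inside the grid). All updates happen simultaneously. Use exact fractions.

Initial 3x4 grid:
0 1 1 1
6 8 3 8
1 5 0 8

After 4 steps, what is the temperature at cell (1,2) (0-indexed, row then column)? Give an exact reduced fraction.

Step 1: cell (1,2) = 4
Step 2: cell (1,2) = 191/50
Step 3: cell (1,2) = 11369/3000
Step 4: cell (1,2) = 21173/5625
Full grid after step 4:
  414757/129600 10853/3375 45527/13500 116083/32400
  3018713/864000 1281547/360000 21173/5625 855337/216000
  161519/43200 69841/18000 55277/13500 137683/32400

Answer: 21173/5625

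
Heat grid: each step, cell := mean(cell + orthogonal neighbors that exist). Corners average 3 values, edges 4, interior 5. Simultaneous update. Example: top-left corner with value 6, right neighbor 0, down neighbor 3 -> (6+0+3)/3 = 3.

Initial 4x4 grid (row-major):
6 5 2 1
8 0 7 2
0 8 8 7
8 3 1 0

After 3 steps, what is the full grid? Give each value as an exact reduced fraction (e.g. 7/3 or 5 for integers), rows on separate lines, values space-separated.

After step 1:
  19/3 13/4 15/4 5/3
  7/2 28/5 19/5 17/4
  6 19/5 31/5 17/4
  11/3 5 3 8/3
After step 2:
  157/36 71/15 187/60 29/9
  643/120 399/100 118/25 419/120
  509/120 133/25 421/100 521/120
  44/9 58/15 253/60 119/36
After step 3:
  5203/1080 14581/3600 14213/3600 3539/1080
  4039/900 14473/3000 11717/3000 7099/1800
  4457/900 12977/3000 2737/600 6907/1800
  4679/1080 16463/3600 14039/3600 4271/1080

Answer: 5203/1080 14581/3600 14213/3600 3539/1080
4039/900 14473/3000 11717/3000 7099/1800
4457/900 12977/3000 2737/600 6907/1800
4679/1080 16463/3600 14039/3600 4271/1080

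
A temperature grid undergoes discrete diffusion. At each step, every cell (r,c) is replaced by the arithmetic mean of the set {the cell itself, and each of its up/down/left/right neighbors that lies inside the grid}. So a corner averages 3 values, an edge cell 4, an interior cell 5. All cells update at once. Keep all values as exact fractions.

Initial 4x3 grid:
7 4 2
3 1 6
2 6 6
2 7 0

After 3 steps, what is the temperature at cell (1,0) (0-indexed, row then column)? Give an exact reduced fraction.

Step 1: cell (1,0) = 13/4
Step 2: cell (1,0) = 91/24
Step 3: cell (1,0) = 13517/3600
Full grid after step 3:
  419/108 27679/7200 569/144
  13517/3600 23587/6000 9503/2400
  842/225 3937/1000 29669/7200
  8089/2160 6307/1600 1123/270

Answer: 13517/3600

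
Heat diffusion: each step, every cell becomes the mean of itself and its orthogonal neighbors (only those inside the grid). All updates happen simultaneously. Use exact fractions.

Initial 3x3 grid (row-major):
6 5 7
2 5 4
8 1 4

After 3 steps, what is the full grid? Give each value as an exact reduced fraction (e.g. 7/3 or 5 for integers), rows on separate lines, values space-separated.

After step 1:
  13/3 23/4 16/3
  21/4 17/5 5
  11/3 9/2 3
After step 2:
  46/9 1129/240 193/36
  333/80 239/50 251/60
  161/36 437/120 25/6
After step 3:
  629/135 71843/14400 10259/2160
  22231/4800 12883/3000 8321/1800
  8839/2160 30709/7200 1439/360

Answer: 629/135 71843/14400 10259/2160
22231/4800 12883/3000 8321/1800
8839/2160 30709/7200 1439/360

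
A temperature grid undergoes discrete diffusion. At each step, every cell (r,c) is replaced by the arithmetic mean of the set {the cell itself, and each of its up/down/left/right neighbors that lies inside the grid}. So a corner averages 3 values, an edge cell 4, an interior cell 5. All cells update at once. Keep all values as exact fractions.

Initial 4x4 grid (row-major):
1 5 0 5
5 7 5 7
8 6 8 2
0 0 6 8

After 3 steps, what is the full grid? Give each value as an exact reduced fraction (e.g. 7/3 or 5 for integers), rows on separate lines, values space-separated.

Answer: 2329/540 7777/1800 2597/600 401/90
8347/1800 143/30 2491/500 123/25
8017/1800 14699/3000 15481/3000 4927/900
4439/1080 15689/3600 18373/3600 5737/1080

Derivation:
After step 1:
  11/3 13/4 15/4 4
  21/4 28/5 27/5 19/4
  19/4 29/5 27/5 25/4
  8/3 3 11/2 16/3
After step 2:
  73/18 61/15 41/10 25/6
  289/60 253/50 249/50 51/10
  277/60 491/100 567/100 163/30
  125/36 509/120 577/120 205/36
After step 3:
  2329/540 7777/1800 2597/600 401/90
  8347/1800 143/30 2491/500 123/25
  8017/1800 14699/3000 15481/3000 4927/900
  4439/1080 15689/3600 18373/3600 5737/1080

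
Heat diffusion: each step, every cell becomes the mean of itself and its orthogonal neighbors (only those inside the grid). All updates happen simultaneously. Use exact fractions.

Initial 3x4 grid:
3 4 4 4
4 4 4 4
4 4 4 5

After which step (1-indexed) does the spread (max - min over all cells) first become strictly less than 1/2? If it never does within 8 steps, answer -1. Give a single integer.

Answer: 3

Derivation:
Step 1: max=13/3, min=11/3, spread=2/3
Step 2: max=77/18, min=67/18, spread=5/9
Step 3: max=905/216, min=823/216, spread=41/108
  -> spread < 1/2 first at step 3
Step 4: max=107897/25920, min=99463/25920, spread=4217/12960
Step 5: max=1282577/311040, min=1205743/311040, spread=38417/155520
Step 6: max=76553071/18662400, min=72746129/18662400, spread=1903471/9331200
Step 7: max=913833817/223948800, min=877756583/223948800, spread=18038617/111974400
Step 8: max=54631690523/13436928000, min=52863733477/13436928000, spread=883978523/6718464000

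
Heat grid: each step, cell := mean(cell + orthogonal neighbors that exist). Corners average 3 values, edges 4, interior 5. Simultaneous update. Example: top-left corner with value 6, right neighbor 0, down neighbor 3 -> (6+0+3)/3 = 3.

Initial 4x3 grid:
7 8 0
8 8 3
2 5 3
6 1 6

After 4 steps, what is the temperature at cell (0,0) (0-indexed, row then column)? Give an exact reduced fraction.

Step 1: cell (0,0) = 23/3
Step 2: cell (0,0) = 59/9
Step 3: cell (0,0) = 13549/2160
Step 4: cell (0,0) = 751949/129600
Full grid after step 4:
  751949/129600 4742681/864000 637199/129600
  601877/108000 1819069/360000 1019629/216000
  57683/12000 417511/90000 910169/216000
  96259/21600 1786783/432000 16547/4050

Answer: 751949/129600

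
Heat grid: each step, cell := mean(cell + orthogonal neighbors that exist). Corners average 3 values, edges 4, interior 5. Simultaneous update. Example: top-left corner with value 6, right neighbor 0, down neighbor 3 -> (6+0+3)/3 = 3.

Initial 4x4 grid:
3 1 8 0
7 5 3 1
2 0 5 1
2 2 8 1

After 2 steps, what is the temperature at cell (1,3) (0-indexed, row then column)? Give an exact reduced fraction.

Step 1: cell (1,3) = 5/4
Step 2: cell (1,3) = 213/80
Full grid after step 2:
  73/18 847/240 293/80 29/12
  52/15 189/50 61/20 213/80
  59/20 303/100 83/25 599/240
  31/12 59/20 103/30 28/9

Answer: 213/80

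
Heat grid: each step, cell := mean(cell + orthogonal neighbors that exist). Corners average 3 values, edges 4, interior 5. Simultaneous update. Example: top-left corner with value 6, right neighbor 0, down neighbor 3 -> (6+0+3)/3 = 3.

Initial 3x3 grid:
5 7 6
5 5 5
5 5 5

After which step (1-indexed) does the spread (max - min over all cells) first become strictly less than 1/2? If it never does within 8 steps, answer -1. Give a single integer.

Answer: 3

Derivation:
Step 1: max=6, min=5, spread=1
Step 2: max=1369/240, min=5, spread=169/240
Step 3: max=1007/180, min=6139/1200, spread=1723/3600
  -> spread < 1/2 first at step 3
Step 4: max=19783/3600, min=27887/5400, spread=143/432
Step 5: max=3534103/648000, min=62657/12000, spread=1205/5184
Step 6: max=210487741/38880000, min=102071683/19440000, spread=10151/62208
Step 7: max=1397458903/259200000, min=6154944751/1166400000, spread=85517/746496
Step 8: max=752084072069/139968000000, min=123471222949/23328000000, spread=720431/8957952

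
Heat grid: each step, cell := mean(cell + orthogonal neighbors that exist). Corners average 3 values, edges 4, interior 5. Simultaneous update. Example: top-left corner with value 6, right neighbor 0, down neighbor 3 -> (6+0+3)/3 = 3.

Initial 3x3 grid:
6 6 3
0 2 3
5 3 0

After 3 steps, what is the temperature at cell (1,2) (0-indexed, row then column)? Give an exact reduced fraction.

Answer: 3373/1200

Derivation:
Step 1: cell (1,2) = 2
Step 2: cell (1,2) = 27/10
Step 3: cell (1,2) = 3373/1200
Full grid after step 3:
  431/120 5589/1600 2371/720
  46001/14400 1132/375 3373/1200
  6103/2160 18763/7200 883/360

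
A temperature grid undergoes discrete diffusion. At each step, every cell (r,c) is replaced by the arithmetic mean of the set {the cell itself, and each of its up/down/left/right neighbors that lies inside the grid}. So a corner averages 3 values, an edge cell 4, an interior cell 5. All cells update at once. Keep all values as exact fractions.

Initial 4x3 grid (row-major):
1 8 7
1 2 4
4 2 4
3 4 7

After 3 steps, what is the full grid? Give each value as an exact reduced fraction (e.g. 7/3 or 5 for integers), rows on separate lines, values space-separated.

Answer: 943/270 29101/7200 629/135
5579/1800 11219/3000 3877/900
5629/1800 5377/1500 831/200
3671/1080 6859/1800 1507/360

Derivation:
After step 1:
  10/3 9/2 19/3
  2 17/5 17/4
  5/2 16/5 17/4
  11/3 4 5
After step 2:
  59/18 527/120 181/36
  337/120 347/100 547/120
  341/120 347/100 167/40
  61/18 119/30 53/12
After step 3:
  943/270 29101/7200 629/135
  5579/1800 11219/3000 3877/900
  5629/1800 5377/1500 831/200
  3671/1080 6859/1800 1507/360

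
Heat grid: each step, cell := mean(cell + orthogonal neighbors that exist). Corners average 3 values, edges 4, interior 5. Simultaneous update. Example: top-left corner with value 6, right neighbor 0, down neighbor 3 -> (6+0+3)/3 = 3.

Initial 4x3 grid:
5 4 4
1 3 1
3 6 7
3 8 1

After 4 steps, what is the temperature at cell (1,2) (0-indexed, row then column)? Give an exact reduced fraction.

Step 1: cell (1,2) = 15/4
Step 2: cell (1,2) = 27/8
Step 3: cell (1,2) = 1151/300
Step 4: cell (1,2) = 44731/12000
Full grid after step 4:
  226379/64800 186557/54000 721/200
  772283/216000 677759/180000 44731/12000
  871723/216000 20169/5000 456799/108000
  68251/16200 639887/144000 285179/64800

Answer: 44731/12000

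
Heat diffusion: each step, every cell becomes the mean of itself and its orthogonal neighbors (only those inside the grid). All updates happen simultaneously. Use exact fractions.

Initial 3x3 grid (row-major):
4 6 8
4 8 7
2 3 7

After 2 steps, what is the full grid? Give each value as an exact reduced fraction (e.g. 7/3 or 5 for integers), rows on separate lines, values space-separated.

Answer: 47/9 713/120 7
533/120 291/50 773/120
25/6 289/60 109/18

Derivation:
After step 1:
  14/3 13/2 7
  9/2 28/5 15/2
  3 5 17/3
After step 2:
  47/9 713/120 7
  533/120 291/50 773/120
  25/6 289/60 109/18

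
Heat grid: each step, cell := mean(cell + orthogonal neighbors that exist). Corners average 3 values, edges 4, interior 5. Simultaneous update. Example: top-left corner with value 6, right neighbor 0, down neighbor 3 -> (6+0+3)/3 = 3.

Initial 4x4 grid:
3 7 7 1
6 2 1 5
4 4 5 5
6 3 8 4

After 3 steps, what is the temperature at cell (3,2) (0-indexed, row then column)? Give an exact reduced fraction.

Answer: 34567/7200

Derivation:
Step 1: cell (3,2) = 5
Step 2: cell (3,2) = 1231/240
Step 3: cell (3,2) = 34567/7200
Full grid after step 3:
  983/216 31361/7200 29681/7200 869/216
  31181/7200 12883/3000 12373/3000 29201/7200
  32477/7200 1297/300 673/150 32497/7200
  611/135 34247/7200 34567/7200 2659/540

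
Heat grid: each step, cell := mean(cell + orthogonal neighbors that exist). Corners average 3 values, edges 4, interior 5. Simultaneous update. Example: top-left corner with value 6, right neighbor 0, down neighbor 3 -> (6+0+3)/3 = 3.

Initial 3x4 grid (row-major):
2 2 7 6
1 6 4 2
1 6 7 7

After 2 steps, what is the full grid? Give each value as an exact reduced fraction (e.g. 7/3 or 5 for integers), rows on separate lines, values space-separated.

Answer: 101/36 217/60 24/5 29/6
319/120 83/20 49/10 1217/240
61/18 131/30 323/60 193/36

Derivation:
After step 1:
  5/3 17/4 19/4 5
  5/2 19/5 26/5 19/4
  8/3 5 6 16/3
After step 2:
  101/36 217/60 24/5 29/6
  319/120 83/20 49/10 1217/240
  61/18 131/30 323/60 193/36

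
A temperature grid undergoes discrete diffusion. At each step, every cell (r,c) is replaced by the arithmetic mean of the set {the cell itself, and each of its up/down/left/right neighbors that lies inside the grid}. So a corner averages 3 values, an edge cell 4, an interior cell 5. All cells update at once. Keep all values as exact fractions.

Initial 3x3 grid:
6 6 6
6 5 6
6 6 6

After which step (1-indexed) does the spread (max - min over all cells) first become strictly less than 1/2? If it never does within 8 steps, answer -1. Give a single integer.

Step 1: max=6, min=23/4, spread=1/4
  -> spread < 1/2 first at step 1
Step 2: max=471/80, min=144/25, spread=51/400
Step 3: max=2113/360, min=27977/4800, spread=589/14400
Step 4: max=1686919/288000, min=175057/30000, spread=31859/1440000
Step 5: max=10535279/1800000, min=100988393/17280000, spread=751427/86400000
Step 6: max=6065736871/1036800000, min=631365313/108000000, spread=23149331/5184000000
Step 7: max=37905068111/6480000000, min=363765345737/62208000000, spread=616540643/311040000000
Step 8: max=21830947991239/3732480000000, min=2273687546017/388800000000, spread=17737747379/18662400000000

Answer: 1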